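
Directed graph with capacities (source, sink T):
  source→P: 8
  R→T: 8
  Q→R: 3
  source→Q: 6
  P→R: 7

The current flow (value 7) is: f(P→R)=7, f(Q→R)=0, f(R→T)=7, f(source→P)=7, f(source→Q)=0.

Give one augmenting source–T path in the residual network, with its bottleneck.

source→Q→R→T, bottleneck 1

Residual along source→Q→R→T: source→Q: 6, Q→R: 3, R→T: 1.
Bottleneck = min = 1.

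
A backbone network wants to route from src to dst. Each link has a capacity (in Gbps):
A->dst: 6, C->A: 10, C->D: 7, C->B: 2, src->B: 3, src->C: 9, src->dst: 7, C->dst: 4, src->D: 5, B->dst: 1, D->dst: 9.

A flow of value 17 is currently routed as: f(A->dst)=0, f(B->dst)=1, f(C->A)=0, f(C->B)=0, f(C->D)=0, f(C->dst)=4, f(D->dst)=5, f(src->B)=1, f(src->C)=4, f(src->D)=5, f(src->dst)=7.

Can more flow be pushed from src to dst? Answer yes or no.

Yes

Residual path src->C->A->dst has bottleneck 5 > 0.
Pushing 5 along it raises the flow to 22, so the given flow is not maximum.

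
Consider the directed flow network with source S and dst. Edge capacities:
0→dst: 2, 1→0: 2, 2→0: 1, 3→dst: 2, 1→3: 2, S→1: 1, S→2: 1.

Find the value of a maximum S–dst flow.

2

Augment S→2→0→dst: bottleneck 1. Total 1.
Augment S→1→0→dst: bottleneck 1. Total 2.
No augmenting path remains in the residual graph.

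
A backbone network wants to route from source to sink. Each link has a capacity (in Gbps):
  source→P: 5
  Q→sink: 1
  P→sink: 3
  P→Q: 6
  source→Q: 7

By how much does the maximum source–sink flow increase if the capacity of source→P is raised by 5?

0

Original max flow = 4.
Edge source→P does not cross the min cut (source side {P, Q, source}), so extra capacity there cannot help.
New max flow = 4. Increase = 0.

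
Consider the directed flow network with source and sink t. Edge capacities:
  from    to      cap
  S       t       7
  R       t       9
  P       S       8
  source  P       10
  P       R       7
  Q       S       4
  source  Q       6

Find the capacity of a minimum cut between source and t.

Max flow = 14 (via 3 augmenting paths).
In the residual at optimum, the set reachable from source is {Q, source}.
Cut edges: source→P (cap 10), Q→S (cap 4). Sum = 14.

14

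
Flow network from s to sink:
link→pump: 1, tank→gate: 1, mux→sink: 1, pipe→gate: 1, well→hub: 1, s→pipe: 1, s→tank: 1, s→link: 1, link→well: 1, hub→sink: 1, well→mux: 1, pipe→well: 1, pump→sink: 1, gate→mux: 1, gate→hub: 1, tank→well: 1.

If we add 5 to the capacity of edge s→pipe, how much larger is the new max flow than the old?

Original max flow = 3.
Even with extra capacity on s→pipe, another cut of capacity 3 remains binding.
New max flow = 3. Increase = 0.

0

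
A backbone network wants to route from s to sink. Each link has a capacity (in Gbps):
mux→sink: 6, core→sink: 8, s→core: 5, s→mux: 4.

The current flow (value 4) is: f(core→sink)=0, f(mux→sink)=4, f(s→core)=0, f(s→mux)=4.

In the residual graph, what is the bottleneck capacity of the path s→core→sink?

Residual capacities along the path: s→core: 5, core→sink: 8.
Minimum is 5.

5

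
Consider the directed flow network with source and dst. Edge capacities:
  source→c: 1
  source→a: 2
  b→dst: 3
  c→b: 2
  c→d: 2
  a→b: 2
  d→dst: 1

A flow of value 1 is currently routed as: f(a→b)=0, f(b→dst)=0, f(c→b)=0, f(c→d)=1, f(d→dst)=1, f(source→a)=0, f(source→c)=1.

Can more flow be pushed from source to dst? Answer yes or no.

Residual path source→a→b→dst has bottleneck 2 > 0.
Pushing 2 along it raises the flow to 3, so the given flow is not maximum.

Yes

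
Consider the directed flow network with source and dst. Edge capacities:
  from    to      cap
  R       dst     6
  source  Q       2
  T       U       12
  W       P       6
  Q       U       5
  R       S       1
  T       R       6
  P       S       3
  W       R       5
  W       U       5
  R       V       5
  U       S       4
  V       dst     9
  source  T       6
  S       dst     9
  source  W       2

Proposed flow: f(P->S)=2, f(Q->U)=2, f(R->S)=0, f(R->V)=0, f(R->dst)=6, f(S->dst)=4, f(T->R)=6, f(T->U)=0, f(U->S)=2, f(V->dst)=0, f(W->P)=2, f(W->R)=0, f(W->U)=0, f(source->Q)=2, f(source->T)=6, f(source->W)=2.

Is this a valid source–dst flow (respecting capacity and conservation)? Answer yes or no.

Every edge has 0 ≤ f(e) ≤ cap(e).
At each intermediate node, inflow equals outflow.

Yes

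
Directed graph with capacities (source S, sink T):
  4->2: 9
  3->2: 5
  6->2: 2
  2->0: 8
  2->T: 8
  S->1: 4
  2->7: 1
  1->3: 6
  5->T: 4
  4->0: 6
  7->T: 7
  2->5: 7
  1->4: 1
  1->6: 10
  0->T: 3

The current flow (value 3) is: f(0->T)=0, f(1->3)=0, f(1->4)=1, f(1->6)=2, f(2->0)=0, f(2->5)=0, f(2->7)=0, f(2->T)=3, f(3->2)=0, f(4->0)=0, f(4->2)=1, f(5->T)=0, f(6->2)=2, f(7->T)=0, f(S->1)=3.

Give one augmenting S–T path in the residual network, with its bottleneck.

S->1->3->2->T, bottleneck 1

Residual along S->1->3->2->T: S->1: 1, 1->3: 6, 3->2: 5, 2->T: 5.
Bottleneck = min = 1.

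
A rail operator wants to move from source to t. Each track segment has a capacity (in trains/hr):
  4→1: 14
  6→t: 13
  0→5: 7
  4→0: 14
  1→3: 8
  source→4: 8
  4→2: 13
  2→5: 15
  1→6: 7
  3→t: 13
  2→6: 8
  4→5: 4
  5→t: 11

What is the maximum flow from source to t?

Augment source→4→5→t: bottleneck 4. Total 4.
Augment source→4→0→5→t: bottleneck 4. Total 8.
No augmenting path remains in the residual graph.

8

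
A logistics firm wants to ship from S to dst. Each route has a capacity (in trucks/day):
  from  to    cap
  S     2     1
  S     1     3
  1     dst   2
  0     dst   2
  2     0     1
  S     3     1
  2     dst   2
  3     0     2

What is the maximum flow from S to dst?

Augment S→1→dst: bottleneck 2. Total 2.
Augment S→2→dst: bottleneck 1. Total 3.
Augment S→3→0→dst: bottleneck 1. Total 4.
No augmenting path remains in the residual graph.

4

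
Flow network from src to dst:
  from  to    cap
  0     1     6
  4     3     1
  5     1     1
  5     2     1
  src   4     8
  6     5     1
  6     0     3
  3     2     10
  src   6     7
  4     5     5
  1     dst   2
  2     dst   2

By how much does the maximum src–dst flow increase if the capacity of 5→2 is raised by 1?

0

Original max flow = 4.
Even with extra capacity on 5→2, another cut of capacity 4 remains binding.
New max flow = 4. Increase = 0.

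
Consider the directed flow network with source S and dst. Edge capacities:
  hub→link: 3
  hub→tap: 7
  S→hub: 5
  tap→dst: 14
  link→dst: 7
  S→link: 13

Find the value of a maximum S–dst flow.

Augment S→link→dst: bottleneck 7. Total 7.
Augment S→hub→tap→dst: bottleneck 5. Total 12.
No augmenting path remains in the residual graph.

12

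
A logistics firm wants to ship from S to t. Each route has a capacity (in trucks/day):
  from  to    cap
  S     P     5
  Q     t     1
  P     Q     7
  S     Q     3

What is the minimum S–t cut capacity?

Max flow = 1 (via 1 augmenting path).
In the residual at optimum, the set reachable from S is {P, Q, S}.
Cut edges: Q->t (cap 1). Sum = 1.

1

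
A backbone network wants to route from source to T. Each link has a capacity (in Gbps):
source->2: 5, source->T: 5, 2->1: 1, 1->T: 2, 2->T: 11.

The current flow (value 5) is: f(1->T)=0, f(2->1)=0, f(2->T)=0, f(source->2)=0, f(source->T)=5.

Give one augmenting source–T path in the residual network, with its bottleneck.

source->2->T, bottleneck 5

Residual along source->2->T: source->2: 5, 2->T: 11.
Bottleneck = min = 5.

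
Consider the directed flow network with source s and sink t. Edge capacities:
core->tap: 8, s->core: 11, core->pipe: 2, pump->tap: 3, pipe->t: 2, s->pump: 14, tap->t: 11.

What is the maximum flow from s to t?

13

Augment s->core->pipe->t: bottleneck 2. Total 2.
Augment s->core->tap->t: bottleneck 8. Total 10.
Augment s->pump->tap->t: bottleneck 3. Total 13.
No augmenting path remains in the residual graph.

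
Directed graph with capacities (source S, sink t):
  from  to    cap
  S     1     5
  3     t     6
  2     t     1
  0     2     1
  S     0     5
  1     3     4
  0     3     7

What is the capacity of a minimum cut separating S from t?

7

Max flow = 7 (via 3 augmenting paths).
In the residual at optimum, the set reachable from S is {0, 1, 3, S}.
Cut edges: 0→2 (cap 1), 3→t (cap 6). Sum = 7.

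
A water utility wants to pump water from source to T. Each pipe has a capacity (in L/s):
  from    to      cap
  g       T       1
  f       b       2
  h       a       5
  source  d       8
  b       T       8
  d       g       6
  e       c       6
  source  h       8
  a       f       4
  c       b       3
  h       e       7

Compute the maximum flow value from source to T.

6

Augment source->d->g->T: bottleneck 1. Total 1.
Augment source->h->a->f->b->T: bottleneck 2. Total 3.
Augment source->h->e->c->b->T: bottleneck 3. Total 6.
No augmenting path remains in the residual graph.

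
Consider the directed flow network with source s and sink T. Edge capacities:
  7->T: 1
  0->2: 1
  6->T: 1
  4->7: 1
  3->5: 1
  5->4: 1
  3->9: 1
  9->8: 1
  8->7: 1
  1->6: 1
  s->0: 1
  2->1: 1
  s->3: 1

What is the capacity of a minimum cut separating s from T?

2

Max flow = 2 (via 2 augmenting paths).
In the residual at optimum, the set reachable from s is {s}.
Cut edges: s->0 (cap 1), s->3 (cap 1). Sum = 2.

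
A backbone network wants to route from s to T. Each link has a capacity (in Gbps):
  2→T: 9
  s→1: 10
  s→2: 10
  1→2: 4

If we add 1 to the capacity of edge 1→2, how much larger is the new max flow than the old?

0

Original max flow = 9.
Edge 1→2 does not cross the min cut (source side {1, 2, s}), so extra capacity there cannot help.
New max flow = 9. Increase = 0.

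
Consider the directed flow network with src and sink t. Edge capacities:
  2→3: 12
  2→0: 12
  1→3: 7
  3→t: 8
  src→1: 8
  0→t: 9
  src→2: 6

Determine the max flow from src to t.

Augment src→1→3→t: bottleneck 7. Total 7.
Augment src→2→3→t: bottleneck 1. Total 8.
Augment src→2→0→t: bottleneck 5. Total 13.
No augmenting path remains in the residual graph.

13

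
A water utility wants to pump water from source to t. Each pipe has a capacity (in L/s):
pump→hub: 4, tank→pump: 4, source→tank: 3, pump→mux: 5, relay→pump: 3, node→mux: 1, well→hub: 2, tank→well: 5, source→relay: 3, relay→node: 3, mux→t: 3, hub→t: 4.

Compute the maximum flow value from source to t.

Augment source→tank→well→hub→t: bottleneck 2. Total 2.
Augment source→tank→pump→hub→t: bottleneck 1. Total 3.
Augment source→relay→pump→hub→t: bottleneck 1. Total 4.
Augment source→relay→pump→mux→t: bottleneck 2. Total 6.
No augmenting path remains in the residual graph.

6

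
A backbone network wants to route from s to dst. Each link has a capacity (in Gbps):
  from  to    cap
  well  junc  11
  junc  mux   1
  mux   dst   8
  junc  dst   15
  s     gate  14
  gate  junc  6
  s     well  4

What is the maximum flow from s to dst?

Augment s->gate->junc->dst: bottleneck 6. Total 6.
Augment s->well->junc->dst: bottleneck 4. Total 10.
No augmenting path remains in the residual graph.

10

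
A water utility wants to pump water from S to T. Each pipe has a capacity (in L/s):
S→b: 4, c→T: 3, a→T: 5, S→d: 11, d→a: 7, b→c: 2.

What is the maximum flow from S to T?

7

Augment S→b→c→T: bottleneck 2. Total 2.
Augment S→d→a→T: bottleneck 5. Total 7.
No augmenting path remains in the residual graph.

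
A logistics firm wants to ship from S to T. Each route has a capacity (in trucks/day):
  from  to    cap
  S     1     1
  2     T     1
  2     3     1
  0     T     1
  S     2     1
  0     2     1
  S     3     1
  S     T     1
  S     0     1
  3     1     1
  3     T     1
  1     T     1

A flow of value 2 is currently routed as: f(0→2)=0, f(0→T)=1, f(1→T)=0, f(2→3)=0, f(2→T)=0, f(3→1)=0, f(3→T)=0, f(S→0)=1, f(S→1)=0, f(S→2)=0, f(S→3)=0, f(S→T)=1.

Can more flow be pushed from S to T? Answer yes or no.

Residual path S→2→T has bottleneck 1 > 0.
Pushing 1 along it raises the flow to 3, so the given flow is not maximum.

Yes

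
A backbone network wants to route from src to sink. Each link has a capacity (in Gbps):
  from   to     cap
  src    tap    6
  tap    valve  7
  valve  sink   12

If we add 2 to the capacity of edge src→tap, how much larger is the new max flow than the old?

Original max flow = 6.
After raising cap(src→tap), augmenting paths through that edge carry 1 more unit.
New max flow = 7. Increase = 1.

1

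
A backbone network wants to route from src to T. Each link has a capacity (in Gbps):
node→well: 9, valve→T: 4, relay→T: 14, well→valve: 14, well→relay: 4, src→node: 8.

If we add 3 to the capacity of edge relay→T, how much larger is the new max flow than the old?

0

Original max flow = 8.
Edge relay→T does not cross the min cut (source side {src}), so extra capacity there cannot help.
New max flow = 8. Increase = 0.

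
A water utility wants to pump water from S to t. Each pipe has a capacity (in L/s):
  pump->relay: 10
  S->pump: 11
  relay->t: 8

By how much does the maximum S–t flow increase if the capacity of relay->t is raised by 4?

2

Original max flow = 8.
After raising cap(relay->t), augmenting paths through that edge carry 2 more units.
New max flow = 10. Increase = 2.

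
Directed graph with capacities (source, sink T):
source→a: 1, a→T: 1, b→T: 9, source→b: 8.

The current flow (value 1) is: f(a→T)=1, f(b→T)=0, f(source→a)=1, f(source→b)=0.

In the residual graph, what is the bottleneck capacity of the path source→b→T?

Residual capacities along the path: source→b: 8, b→T: 9.
Minimum is 8.

8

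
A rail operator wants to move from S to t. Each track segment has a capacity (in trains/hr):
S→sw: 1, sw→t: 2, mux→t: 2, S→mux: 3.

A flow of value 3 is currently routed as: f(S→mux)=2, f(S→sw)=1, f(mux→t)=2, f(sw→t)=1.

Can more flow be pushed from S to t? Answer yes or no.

Residual reachable from S: {S, mux}; t is not reachable.
Saturated cut: S→sw, mux→t with total capacity 3 = current flow value. Flow is maximum.

No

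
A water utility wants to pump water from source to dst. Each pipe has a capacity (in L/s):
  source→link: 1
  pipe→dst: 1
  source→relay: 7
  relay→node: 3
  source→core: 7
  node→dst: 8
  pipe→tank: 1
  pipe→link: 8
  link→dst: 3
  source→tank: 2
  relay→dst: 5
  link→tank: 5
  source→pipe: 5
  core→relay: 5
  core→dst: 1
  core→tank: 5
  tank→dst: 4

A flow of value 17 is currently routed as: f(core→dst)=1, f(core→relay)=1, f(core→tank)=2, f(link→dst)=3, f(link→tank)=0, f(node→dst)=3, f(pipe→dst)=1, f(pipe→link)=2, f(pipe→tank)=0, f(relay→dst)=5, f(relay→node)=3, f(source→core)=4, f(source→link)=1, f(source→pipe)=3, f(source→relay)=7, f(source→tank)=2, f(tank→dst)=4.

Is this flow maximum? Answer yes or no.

Residual reachable from source: {core, link, pipe, relay, source, tank}; dst is not reachable.
Saturated cut: core→dst, relay→node, relay→dst, pipe→dst, link→dst, tank→dst with total capacity 17 = current flow value. Flow is maximum.

Yes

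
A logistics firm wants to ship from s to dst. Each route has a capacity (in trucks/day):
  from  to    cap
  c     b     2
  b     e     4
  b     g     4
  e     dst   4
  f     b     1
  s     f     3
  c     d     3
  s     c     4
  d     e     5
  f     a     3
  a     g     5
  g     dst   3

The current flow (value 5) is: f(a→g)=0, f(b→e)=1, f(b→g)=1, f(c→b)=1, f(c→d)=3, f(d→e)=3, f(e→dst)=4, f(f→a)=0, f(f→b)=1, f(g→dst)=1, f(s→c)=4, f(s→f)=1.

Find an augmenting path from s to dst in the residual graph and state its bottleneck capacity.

Residual along s→f→a→g→dst: s→f: 2, f→a: 3, a→g: 5, g→dst: 2.
Bottleneck = min = 2.

s→f→a→g→dst, bottleneck 2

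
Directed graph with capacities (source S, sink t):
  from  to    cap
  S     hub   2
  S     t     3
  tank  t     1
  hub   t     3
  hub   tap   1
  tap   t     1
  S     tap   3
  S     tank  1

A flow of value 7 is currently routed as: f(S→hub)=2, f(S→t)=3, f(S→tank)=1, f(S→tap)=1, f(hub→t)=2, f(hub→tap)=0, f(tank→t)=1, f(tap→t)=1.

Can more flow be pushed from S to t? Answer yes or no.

No

Residual reachable from S: {S, tap}; t is not reachable.
Saturated cut: S→tank, S→hub, S→t, tap→t with total capacity 7 = current flow value. Flow is maximum.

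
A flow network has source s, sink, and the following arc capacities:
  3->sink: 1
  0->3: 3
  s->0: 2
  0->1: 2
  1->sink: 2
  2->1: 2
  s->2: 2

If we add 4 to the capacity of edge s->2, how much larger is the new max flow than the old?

Original max flow = 3.
Edge s->2 does not cross the min cut (source side {0, 1, 2, 3, s}), so extra capacity there cannot help.
New max flow = 3. Increase = 0.

0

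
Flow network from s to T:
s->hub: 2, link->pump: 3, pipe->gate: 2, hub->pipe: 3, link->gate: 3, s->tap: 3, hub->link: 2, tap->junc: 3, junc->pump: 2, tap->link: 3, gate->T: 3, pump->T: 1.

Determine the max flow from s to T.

Augment s->hub->pipe->gate->T: bottleneck 2. Total 2.
Augment s->tap->link->gate->T: bottleneck 1. Total 3.
Augment s->tap->link->pump->T: bottleneck 1. Total 4.
No augmenting path remains in the residual graph.

4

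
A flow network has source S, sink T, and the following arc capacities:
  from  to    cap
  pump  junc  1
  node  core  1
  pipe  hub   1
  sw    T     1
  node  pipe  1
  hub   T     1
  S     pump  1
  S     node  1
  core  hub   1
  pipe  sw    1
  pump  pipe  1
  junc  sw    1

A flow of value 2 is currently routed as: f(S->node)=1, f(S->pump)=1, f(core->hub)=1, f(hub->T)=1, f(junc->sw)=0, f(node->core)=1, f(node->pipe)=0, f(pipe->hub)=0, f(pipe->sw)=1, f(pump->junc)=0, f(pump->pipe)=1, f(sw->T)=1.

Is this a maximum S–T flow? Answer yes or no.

Yes

Residual reachable from S: {S}; T is not reachable.
Saturated cut: S->node, S->pump with total capacity 2 = current flow value. Flow is maximum.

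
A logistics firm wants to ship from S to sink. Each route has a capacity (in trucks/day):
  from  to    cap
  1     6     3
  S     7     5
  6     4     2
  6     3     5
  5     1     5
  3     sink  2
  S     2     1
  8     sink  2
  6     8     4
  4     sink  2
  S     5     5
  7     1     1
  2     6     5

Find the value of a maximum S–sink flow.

Augment S->2->6->8->sink: bottleneck 1. Total 1.
Augment S->5->1->6->8->sink: bottleneck 1. Total 2.
Augment S->5->1->6->4->sink: bottleneck 2. Total 4.
No augmenting path remains in the residual graph.

4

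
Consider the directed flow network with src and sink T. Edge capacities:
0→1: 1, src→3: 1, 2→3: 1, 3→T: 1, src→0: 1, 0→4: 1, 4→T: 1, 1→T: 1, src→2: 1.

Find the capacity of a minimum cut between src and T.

2

Max flow = 2 (via 2 augmenting paths).
In the residual at optimum, the set reachable from src is {2, 3, src}.
Cut edges: src→0 (cap 1), 3→T (cap 1). Sum = 2.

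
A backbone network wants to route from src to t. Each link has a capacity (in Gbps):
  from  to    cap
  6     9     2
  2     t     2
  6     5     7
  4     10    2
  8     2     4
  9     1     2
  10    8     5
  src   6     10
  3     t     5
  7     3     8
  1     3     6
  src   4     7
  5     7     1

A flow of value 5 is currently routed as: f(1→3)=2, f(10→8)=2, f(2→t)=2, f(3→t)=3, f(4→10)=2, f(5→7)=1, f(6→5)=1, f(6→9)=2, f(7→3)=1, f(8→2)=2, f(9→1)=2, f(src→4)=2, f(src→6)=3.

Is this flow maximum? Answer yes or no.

Yes

Residual reachable from src: {4, 5, 6, src}; t is not reachable.
Saturated cut: 4→10, 5→7, 6→9 with total capacity 5 = current flow value. Flow is maximum.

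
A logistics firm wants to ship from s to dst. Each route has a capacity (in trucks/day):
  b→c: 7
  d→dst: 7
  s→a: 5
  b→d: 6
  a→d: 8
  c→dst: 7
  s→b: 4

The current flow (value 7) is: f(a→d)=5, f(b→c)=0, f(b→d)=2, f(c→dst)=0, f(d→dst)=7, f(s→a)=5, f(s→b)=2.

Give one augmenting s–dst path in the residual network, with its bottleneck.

s→b→c→dst, bottleneck 2

Residual along s→b→c→dst: s→b: 2, b→c: 7, c→dst: 7.
Bottleneck = min = 2.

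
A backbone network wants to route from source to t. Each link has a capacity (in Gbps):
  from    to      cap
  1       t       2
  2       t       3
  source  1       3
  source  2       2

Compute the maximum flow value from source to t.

Augment source->2->t: bottleneck 2. Total 2.
Augment source->1->t: bottleneck 2. Total 4.
No augmenting path remains in the residual graph.

4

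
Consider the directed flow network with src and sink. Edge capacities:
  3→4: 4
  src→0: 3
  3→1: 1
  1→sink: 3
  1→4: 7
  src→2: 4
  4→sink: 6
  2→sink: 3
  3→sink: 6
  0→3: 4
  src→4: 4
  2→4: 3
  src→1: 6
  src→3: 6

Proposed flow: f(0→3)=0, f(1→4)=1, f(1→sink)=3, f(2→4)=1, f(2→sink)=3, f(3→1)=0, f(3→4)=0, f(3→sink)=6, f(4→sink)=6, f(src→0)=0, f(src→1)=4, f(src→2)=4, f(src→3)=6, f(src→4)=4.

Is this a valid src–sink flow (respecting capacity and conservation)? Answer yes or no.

Every edge has 0 ≤ f(e) ≤ cap(e).
At each intermediate node, inflow equals outflow.

Yes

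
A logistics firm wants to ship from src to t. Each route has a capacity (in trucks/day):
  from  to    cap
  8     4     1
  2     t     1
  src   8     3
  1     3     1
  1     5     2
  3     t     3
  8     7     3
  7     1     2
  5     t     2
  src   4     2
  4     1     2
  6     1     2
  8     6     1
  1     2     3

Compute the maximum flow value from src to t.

Augment src→4→1→2→t: bottleneck 1. Total 1.
Augment src→4→1→5→t: bottleneck 1. Total 2.
Augment src→8→6→1→5→t: bottleneck 1. Total 3.
Augment src→8→7→1→3→t: bottleneck 1. Total 4.
No augmenting path remains in the residual graph.

4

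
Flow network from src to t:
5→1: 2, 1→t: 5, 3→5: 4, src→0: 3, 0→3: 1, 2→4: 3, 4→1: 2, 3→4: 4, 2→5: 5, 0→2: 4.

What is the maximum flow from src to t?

3

Augment src→0→2→4→1→t: bottleneck 2. Total 2.
Augment src→0→2→5→1→t: bottleneck 1. Total 3.
No augmenting path remains in the residual graph.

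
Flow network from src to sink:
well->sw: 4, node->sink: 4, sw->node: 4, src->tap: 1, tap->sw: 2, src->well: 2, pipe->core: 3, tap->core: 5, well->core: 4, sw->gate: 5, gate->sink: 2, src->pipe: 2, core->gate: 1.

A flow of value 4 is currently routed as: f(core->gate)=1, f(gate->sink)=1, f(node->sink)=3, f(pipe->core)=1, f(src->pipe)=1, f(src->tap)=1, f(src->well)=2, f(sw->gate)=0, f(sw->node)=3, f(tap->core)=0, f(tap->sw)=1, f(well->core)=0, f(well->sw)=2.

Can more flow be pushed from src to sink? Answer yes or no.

No

Residual reachable from src: {core, pipe, src}; sink is not reachable.
Saturated cut: src->tap, src->well, core->gate with total capacity 4 = current flow value. Flow is maximum.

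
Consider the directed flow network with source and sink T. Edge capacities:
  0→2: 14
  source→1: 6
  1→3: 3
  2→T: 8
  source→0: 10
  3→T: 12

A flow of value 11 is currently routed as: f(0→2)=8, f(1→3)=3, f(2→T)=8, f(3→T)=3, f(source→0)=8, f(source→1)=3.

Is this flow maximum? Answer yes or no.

Residual reachable from source: {0, 1, 2, source}; T is not reachable.
Saturated cut: 1→3, 2→T with total capacity 11 = current flow value. Flow is maximum.

Yes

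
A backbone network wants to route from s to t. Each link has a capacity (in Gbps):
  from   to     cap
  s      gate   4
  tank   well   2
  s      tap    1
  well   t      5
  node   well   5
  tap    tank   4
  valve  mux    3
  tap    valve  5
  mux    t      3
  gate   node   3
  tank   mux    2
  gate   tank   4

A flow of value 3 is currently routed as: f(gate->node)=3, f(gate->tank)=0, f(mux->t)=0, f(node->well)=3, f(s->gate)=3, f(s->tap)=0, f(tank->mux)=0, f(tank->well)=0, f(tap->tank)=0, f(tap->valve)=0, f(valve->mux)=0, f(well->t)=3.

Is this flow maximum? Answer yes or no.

No

Residual path s->gate->tank->well->t has bottleneck 1 > 0.
Pushing 1 along it raises the flow to 4, so the given flow is not maximum.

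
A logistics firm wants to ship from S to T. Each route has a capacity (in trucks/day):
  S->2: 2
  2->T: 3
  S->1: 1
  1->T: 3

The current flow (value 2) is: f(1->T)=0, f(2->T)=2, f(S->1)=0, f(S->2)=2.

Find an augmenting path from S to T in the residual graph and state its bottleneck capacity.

Residual along S->1->T: S->1: 1, 1->T: 3.
Bottleneck = min = 1.

S->1->T, bottleneck 1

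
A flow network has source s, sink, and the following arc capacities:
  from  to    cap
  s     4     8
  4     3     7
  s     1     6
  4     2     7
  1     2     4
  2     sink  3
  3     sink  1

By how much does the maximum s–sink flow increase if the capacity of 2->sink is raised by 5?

Original max flow = 4.
After raising cap(2->sink), augmenting paths through that edge carry 5 more units.
New max flow = 9. Increase = 5.

5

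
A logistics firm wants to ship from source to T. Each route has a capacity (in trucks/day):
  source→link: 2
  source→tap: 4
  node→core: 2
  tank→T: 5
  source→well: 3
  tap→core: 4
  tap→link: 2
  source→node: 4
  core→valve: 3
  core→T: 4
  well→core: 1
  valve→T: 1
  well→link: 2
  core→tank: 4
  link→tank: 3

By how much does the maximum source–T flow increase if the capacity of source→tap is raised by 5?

Original max flow = 10.
Even with extra capacity on source→tap, another cut of capacity 10 remains binding.
New max flow = 10. Increase = 0.

0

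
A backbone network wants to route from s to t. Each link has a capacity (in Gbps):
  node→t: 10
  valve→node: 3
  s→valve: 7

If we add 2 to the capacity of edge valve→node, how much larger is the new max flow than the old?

Original max flow = 3.
After raising cap(valve→node), augmenting paths through that edge carry 2 more units.
New max flow = 5. Increase = 2.

2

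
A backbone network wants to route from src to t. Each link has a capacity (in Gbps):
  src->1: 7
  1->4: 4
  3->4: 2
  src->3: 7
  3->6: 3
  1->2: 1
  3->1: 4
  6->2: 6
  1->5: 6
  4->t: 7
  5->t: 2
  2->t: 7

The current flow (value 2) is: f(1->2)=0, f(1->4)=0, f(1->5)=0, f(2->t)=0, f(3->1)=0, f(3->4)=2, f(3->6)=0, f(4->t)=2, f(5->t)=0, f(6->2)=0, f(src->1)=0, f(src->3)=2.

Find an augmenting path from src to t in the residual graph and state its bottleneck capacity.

src->1->2->t, bottleneck 1

Residual along src->1->2->t: src->1: 7, 1->2: 1, 2->t: 7.
Bottleneck = min = 1.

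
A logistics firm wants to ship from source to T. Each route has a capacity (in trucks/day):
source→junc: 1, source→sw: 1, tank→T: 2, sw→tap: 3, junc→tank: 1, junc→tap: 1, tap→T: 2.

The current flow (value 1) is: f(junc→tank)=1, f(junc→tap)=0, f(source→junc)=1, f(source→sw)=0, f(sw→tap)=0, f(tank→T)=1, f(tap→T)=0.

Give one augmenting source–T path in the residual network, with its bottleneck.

Residual along source→sw→tap→T: source→sw: 1, sw→tap: 3, tap→T: 2.
Bottleneck = min = 1.

source→sw→tap→T, bottleneck 1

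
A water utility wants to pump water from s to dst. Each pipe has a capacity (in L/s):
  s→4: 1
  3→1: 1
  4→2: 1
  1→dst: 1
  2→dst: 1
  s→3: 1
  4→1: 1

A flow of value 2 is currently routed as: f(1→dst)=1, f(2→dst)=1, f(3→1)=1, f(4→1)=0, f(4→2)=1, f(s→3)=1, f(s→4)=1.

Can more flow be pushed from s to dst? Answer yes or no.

No

Residual reachable from s: {s}; dst is not reachable.
Saturated cut: s→4, s→3 with total capacity 2 = current flow value. Flow is maximum.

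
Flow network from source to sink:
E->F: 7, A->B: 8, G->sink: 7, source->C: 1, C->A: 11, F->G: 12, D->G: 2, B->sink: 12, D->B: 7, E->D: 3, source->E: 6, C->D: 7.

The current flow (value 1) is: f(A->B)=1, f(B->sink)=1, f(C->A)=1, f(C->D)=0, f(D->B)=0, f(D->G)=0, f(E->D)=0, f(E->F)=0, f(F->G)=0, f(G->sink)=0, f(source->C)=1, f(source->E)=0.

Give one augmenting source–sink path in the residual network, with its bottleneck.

Residual along source->E->D->B->sink: source->E: 6, E->D: 3, D->B: 7, B->sink: 11.
Bottleneck = min = 3.

source->E->D->B->sink, bottleneck 3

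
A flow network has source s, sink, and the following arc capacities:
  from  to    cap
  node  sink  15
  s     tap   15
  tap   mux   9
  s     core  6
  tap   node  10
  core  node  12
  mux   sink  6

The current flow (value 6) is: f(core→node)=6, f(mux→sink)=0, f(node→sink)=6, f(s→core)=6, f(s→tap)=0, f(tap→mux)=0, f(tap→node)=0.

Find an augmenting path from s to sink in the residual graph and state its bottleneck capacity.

s→tap→node→sink, bottleneck 9

Residual along s→tap→node→sink: s→tap: 15, tap→node: 10, node→sink: 9.
Bottleneck = min = 9.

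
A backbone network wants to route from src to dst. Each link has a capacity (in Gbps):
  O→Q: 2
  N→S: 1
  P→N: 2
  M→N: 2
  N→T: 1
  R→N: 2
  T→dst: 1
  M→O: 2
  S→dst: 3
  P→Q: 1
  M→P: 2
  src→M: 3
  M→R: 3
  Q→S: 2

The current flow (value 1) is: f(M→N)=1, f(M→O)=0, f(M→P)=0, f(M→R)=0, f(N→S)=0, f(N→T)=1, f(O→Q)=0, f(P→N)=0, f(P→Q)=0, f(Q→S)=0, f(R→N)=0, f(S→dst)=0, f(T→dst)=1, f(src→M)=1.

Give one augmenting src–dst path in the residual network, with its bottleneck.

Residual along src→M→N→S→dst: src→M: 2, M→N: 1, N→S: 1, S→dst: 3.
Bottleneck = min = 1.

src→M→N→S→dst, bottleneck 1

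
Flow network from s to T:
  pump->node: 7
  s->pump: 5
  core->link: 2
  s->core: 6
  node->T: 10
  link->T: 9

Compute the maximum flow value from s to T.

7

Augment s->core->link->T: bottleneck 2. Total 2.
Augment s->pump->node->T: bottleneck 5. Total 7.
No augmenting path remains in the residual graph.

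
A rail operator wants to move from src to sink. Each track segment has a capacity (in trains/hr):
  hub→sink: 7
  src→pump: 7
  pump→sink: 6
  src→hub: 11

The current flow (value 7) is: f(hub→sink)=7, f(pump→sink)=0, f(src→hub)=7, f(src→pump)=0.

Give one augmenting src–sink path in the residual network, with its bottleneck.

Residual along src→pump→sink: src→pump: 7, pump→sink: 6.
Bottleneck = min = 6.

src→pump→sink, bottleneck 6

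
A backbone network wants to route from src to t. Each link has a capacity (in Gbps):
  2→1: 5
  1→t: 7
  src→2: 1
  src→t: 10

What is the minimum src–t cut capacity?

Max flow = 11 (via 2 augmenting paths).
In the residual at optimum, the set reachable from src is {src}.
Cut edges: src→2 (cap 1), src→t (cap 10). Sum = 11.

11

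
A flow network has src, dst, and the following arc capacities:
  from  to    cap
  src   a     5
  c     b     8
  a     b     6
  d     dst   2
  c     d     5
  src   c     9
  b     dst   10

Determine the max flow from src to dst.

Augment src→c→d→dst: bottleneck 2. Total 2.
Augment src→c→b→dst: bottleneck 7. Total 9.
Augment src→a→b→dst: bottleneck 3. Total 12.
No augmenting path remains in the residual graph.

12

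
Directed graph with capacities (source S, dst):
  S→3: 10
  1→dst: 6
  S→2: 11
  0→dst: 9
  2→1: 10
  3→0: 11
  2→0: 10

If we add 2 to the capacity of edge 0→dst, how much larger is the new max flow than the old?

Original max flow = 15.
After raising cap(0→dst), augmenting paths through that edge carry 2 more units.
New max flow = 17. Increase = 2.

2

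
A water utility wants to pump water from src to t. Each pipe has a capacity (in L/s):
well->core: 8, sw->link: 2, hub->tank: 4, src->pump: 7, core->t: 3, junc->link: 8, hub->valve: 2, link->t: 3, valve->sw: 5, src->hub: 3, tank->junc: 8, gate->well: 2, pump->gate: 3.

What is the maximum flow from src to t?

Augment src->pump->gate->well->core->t: bottleneck 2. Total 2.
Augment src->hub->valve->sw->link->t: bottleneck 2. Total 4.
Augment src->hub->tank->junc->link->t: bottleneck 1. Total 5.
No augmenting path remains in the residual graph.

5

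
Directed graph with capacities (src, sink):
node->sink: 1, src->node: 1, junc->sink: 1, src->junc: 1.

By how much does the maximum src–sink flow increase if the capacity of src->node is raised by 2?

Original max flow = 2.
Even with extra capacity on src->node, another cut of capacity 2 remains binding.
New max flow = 2. Increase = 0.

0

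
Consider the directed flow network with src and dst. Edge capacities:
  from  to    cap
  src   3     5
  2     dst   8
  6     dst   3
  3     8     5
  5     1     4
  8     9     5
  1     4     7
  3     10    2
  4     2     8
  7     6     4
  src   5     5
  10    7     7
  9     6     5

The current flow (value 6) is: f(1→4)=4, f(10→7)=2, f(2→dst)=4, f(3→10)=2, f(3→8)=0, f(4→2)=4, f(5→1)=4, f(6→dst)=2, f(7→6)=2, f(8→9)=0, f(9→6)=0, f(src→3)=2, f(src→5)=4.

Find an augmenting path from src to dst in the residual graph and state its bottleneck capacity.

Residual along src→3→8→9→6→dst: src→3: 3, 3→8: 5, 8→9: 5, 9→6: 5, 6→dst: 1.
Bottleneck = min = 1.

src→3→8→9→6→dst, bottleneck 1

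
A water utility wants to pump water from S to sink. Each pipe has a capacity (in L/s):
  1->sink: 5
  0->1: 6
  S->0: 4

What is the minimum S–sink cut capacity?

Max flow = 4 (via 1 augmenting path).
In the residual at optimum, the set reachable from S is {S}.
Cut edges: S->0 (cap 4). Sum = 4.

4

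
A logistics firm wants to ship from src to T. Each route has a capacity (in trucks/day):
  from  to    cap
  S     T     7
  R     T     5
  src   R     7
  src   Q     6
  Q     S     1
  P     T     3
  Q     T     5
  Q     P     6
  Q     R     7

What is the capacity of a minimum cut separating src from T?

11

Max flow = 11 (via 3 augmenting paths).
In the residual at optimum, the set reachable from src is {R, src}.
Cut edges: src->Q (cap 6), R->T (cap 5). Sum = 11.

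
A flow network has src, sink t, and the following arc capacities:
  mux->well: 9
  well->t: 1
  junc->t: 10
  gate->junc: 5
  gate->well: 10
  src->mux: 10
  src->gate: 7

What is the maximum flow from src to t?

6

Augment src->mux->well->t: bottleneck 1. Total 1.
Augment src->gate->junc->t: bottleneck 5. Total 6.
No augmenting path remains in the residual graph.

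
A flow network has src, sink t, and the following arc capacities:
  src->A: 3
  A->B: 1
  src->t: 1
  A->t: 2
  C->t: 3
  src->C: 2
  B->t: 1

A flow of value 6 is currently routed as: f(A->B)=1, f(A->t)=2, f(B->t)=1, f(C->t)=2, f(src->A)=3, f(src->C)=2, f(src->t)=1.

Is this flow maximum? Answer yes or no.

Yes

Residual reachable from src: {src}; t is not reachable.
Saturated cut: src->A, src->C, src->t with total capacity 6 = current flow value. Flow is maximum.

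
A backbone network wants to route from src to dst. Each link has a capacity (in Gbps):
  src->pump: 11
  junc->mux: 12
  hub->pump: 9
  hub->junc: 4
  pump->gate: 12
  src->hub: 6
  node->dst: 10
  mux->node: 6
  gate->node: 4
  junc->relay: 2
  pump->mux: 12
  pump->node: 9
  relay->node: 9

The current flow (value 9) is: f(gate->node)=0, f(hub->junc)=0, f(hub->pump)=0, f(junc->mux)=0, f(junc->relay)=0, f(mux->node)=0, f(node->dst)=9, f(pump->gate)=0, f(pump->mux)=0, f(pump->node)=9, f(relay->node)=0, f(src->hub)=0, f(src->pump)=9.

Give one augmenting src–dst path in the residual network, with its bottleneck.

src->pump->gate->node->dst, bottleneck 1

Residual along src->pump->gate->node->dst: src->pump: 2, pump->gate: 12, gate->node: 4, node->dst: 1.
Bottleneck = min = 1.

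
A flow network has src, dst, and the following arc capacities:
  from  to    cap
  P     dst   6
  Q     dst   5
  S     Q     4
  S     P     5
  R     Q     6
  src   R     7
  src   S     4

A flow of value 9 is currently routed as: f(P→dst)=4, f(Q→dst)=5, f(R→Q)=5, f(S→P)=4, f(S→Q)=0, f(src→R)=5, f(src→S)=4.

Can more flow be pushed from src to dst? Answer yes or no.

Residual reachable from src: {Q, R, src}; dst is not reachable.
Saturated cut: src→S, Q→dst with total capacity 9 = current flow value. Flow is maximum.

No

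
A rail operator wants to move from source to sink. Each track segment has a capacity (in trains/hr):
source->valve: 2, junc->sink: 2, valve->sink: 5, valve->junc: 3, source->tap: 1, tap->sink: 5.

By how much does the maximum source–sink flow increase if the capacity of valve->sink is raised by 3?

0

Original max flow = 3.
Edge valve->sink does not cross the min cut (source side {source}), so extra capacity there cannot help.
New max flow = 3. Increase = 0.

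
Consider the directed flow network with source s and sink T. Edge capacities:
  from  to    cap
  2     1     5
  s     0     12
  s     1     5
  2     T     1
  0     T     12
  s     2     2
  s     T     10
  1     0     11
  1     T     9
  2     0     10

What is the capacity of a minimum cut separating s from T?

Max flow = 29 (via 5 augmenting paths).
In the residual at optimum, the set reachable from s is {s}.
Cut edges: s->2 (cap 2), s->1 (cap 5), s->0 (cap 12), s->T (cap 10). Sum = 29.

29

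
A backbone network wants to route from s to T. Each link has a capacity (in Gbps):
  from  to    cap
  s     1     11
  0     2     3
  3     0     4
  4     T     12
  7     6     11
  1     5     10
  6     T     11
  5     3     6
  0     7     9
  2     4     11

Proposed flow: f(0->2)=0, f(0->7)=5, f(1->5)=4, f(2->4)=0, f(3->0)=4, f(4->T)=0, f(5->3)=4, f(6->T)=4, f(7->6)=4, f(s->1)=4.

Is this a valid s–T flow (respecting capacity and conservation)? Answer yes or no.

Conservation fails at 7: inflow 5 ≠ outflow 4.

No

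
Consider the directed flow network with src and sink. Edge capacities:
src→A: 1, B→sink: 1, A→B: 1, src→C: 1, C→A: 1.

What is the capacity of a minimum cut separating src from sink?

1

Max flow = 1 (via 1 augmenting path).
In the residual at optimum, the set reachable from src is {A, C, src}.
Cut edges: A→B (cap 1). Sum = 1.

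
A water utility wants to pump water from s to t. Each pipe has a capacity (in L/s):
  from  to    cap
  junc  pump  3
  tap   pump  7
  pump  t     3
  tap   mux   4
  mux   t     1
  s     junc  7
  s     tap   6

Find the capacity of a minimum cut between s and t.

4

Max flow = 4 (via 2 augmenting paths).
In the residual at optimum, the set reachable from s is {junc, mux, pump, s, tap}.
Cut edges: mux->t (cap 1), pump->t (cap 3). Sum = 4.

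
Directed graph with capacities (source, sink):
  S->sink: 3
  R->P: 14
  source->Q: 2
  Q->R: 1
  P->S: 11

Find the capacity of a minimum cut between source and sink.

1

Max flow = 1 (via 1 augmenting path).
In the residual at optimum, the set reachable from source is {Q, source}.
Cut edges: Q->R (cap 1). Sum = 1.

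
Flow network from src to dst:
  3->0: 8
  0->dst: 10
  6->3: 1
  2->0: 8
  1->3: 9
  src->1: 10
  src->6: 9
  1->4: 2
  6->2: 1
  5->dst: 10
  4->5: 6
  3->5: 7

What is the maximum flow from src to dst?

Augment src->6->2->0->dst: bottleneck 1. Total 1.
Augment src->6->3->0->dst: bottleneck 1. Total 2.
Augment src->1->3->0->dst: bottleneck 7. Total 9.
Augment src->1->3->5->dst: bottleneck 2. Total 11.
Augment src->1->4->5->dst: bottleneck 1. Total 12.
No augmenting path remains in the residual graph.

12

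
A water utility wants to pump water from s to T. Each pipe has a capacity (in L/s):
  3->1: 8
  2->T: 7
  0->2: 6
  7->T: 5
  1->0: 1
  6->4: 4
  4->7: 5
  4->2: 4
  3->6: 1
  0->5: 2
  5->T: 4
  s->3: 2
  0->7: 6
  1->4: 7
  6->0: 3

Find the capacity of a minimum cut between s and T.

2

Max flow = 2 (via 2 augmenting paths).
In the residual at optimum, the set reachable from s is {s}.
Cut edges: s->3 (cap 2). Sum = 2.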